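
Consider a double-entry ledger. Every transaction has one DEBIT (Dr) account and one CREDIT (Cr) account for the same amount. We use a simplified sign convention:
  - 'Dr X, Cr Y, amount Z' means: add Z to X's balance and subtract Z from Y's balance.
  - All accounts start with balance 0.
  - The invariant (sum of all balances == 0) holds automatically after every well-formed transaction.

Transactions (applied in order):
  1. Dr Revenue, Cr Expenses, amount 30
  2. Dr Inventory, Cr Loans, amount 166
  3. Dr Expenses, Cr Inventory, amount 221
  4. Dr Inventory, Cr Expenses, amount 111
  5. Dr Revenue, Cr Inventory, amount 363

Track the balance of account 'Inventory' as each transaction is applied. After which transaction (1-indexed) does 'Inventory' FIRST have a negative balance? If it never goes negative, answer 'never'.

Answer: 3

Derivation:
After txn 1: Inventory=0
After txn 2: Inventory=166
After txn 3: Inventory=-55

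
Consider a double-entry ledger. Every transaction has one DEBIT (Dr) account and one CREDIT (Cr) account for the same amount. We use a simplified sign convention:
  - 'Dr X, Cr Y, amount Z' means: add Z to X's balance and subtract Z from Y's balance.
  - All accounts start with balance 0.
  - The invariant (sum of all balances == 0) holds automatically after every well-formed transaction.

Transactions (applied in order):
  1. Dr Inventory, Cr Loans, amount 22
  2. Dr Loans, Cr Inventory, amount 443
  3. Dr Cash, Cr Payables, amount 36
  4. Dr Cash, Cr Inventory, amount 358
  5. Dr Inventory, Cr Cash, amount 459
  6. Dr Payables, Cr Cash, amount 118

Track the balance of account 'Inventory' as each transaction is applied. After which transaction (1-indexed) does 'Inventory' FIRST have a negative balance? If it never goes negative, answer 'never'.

Answer: 2

Derivation:
After txn 1: Inventory=22
After txn 2: Inventory=-421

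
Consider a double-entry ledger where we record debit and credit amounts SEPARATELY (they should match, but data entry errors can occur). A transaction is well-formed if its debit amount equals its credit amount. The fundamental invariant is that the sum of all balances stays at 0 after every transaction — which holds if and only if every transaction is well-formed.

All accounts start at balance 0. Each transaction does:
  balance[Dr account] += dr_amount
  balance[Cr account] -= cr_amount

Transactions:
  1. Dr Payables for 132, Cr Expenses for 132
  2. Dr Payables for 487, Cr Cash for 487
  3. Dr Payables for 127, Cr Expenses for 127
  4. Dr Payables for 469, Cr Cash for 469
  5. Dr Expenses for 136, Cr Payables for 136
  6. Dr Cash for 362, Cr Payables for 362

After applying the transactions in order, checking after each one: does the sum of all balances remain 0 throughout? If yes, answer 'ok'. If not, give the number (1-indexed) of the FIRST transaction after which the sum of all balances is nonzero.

After txn 1: dr=132 cr=132 sum_balances=0
After txn 2: dr=487 cr=487 sum_balances=0
After txn 3: dr=127 cr=127 sum_balances=0
After txn 4: dr=469 cr=469 sum_balances=0
After txn 5: dr=136 cr=136 sum_balances=0
After txn 6: dr=362 cr=362 sum_balances=0

Answer: ok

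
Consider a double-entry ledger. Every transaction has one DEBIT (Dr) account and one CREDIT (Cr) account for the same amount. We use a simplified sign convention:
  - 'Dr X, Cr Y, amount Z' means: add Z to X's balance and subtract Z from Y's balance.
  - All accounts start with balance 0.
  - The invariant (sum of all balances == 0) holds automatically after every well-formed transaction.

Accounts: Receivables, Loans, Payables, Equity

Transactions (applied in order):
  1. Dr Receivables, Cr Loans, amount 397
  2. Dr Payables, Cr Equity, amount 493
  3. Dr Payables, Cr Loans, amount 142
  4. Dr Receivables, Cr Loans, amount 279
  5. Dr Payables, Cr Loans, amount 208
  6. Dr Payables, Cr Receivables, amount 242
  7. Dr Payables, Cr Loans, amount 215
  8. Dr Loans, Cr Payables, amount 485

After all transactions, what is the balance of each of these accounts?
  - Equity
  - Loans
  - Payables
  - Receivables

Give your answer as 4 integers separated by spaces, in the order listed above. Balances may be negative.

After txn 1 (Dr Receivables, Cr Loans, amount 397): Loans=-397 Receivables=397
After txn 2 (Dr Payables, Cr Equity, amount 493): Equity=-493 Loans=-397 Payables=493 Receivables=397
After txn 3 (Dr Payables, Cr Loans, amount 142): Equity=-493 Loans=-539 Payables=635 Receivables=397
After txn 4 (Dr Receivables, Cr Loans, amount 279): Equity=-493 Loans=-818 Payables=635 Receivables=676
After txn 5 (Dr Payables, Cr Loans, amount 208): Equity=-493 Loans=-1026 Payables=843 Receivables=676
After txn 6 (Dr Payables, Cr Receivables, amount 242): Equity=-493 Loans=-1026 Payables=1085 Receivables=434
After txn 7 (Dr Payables, Cr Loans, amount 215): Equity=-493 Loans=-1241 Payables=1300 Receivables=434
After txn 8 (Dr Loans, Cr Payables, amount 485): Equity=-493 Loans=-756 Payables=815 Receivables=434

Answer: -493 -756 815 434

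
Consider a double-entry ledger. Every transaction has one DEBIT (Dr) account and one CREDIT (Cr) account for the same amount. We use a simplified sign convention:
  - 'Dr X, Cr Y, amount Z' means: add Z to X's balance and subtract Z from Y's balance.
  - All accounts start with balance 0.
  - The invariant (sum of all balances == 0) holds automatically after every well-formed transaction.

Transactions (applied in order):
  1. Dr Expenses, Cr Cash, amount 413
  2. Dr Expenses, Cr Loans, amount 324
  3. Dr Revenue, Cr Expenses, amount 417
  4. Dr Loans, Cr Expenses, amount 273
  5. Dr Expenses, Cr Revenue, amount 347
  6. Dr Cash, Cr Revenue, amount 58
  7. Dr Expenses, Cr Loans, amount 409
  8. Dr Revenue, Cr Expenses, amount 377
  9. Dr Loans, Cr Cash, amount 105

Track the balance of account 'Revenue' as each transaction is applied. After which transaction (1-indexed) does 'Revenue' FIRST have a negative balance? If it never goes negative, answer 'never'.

After txn 1: Revenue=0
After txn 2: Revenue=0
After txn 3: Revenue=417
After txn 4: Revenue=417
After txn 5: Revenue=70
After txn 6: Revenue=12
After txn 7: Revenue=12
After txn 8: Revenue=389
After txn 9: Revenue=389

Answer: never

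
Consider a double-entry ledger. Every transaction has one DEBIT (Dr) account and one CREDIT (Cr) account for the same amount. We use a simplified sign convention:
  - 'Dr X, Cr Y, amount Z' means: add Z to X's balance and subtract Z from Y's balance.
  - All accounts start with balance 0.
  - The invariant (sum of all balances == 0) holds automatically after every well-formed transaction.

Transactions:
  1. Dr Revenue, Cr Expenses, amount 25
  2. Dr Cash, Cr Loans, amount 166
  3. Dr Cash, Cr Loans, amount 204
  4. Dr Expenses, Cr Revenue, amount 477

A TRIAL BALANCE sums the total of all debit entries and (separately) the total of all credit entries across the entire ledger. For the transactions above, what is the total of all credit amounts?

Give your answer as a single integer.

Answer: 872

Derivation:
Txn 1: credit+=25
Txn 2: credit+=166
Txn 3: credit+=204
Txn 4: credit+=477
Total credits = 872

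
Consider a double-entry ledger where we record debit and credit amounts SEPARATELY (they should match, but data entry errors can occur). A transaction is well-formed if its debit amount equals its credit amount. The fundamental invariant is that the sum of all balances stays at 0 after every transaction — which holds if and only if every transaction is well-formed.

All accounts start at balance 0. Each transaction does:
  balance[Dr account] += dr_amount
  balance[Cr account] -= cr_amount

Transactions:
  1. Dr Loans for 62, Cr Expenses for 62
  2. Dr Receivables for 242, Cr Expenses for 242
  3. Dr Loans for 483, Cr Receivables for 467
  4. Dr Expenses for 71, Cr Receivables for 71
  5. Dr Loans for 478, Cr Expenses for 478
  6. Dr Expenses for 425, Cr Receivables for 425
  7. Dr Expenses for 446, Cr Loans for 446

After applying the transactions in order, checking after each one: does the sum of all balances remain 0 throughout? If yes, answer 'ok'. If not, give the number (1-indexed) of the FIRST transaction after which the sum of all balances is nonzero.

After txn 1: dr=62 cr=62 sum_balances=0
After txn 2: dr=242 cr=242 sum_balances=0
After txn 3: dr=483 cr=467 sum_balances=16
After txn 4: dr=71 cr=71 sum_balances=16
After txn 5: dr=478 cr=478 sum_balances=16
After txn 6: dr=425 cr=425 sum_balances=16
After txn 7: dr=446 cr=446 sum_balances=16

Answer: 3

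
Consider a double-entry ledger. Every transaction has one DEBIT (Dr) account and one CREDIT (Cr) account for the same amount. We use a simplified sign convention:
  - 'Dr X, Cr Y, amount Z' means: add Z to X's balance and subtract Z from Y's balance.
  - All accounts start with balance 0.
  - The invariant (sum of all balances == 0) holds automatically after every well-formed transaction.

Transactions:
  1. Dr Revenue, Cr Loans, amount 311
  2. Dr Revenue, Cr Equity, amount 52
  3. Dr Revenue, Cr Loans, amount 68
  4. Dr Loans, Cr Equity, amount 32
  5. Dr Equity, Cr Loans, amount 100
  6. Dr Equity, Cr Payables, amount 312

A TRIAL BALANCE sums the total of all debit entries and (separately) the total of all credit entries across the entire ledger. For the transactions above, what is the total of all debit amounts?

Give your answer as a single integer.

Answer: 875

Derivation:
Txn 1: debit+=311
Txn 2: debit+=52
Txn 3: debit+=68
Txn 4: debit+=32
Txn 5: debit+=100
Txn 6: debit+=312
Total debits = 875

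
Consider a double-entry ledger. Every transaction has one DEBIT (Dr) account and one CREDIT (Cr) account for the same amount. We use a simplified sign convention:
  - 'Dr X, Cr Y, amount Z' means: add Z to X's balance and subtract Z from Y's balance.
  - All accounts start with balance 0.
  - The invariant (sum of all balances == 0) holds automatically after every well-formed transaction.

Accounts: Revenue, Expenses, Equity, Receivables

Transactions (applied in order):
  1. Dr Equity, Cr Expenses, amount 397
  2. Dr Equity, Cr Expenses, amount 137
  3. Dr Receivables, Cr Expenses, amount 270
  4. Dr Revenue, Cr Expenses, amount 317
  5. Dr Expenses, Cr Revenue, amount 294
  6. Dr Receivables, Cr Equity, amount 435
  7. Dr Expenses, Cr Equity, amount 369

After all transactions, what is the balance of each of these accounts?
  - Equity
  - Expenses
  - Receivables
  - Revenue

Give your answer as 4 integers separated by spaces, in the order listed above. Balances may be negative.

Answer: -270 -458 705 23

Derivation:
After txn 1 (Dr Equity, Cr Expenses, amount 397): Equity=397 Expenses=-397
After txn 2 (Dr Equity, Cr Expenses, amount 137): Equity=534 Expenses=-534
After txn 3 (Dr Receivables, Cr Expenses, amount 270): Equity=534 Expenses=-804 Receivables=270
After txn 4 (Dr Revenue, Cr Expenses, amount 317): Equity=534 Expenses=-1121 Receivables=270 Revenue=317
After txn 5 (Dr Expenses, Cr Revenue, amount 294): Equity=534 Expenses=-827 Receivables=270 Revenue=23
After txn 6 (Dr Receivables, Cr Equity, amount 435): Equity=99 Expenses=-827 Receivables=705 Revenue=23
After txn 7 (Dr Expenses, Cr Equity, amount 369): Equity=-270 Expenses=-458 Receivables=705 Revenue=23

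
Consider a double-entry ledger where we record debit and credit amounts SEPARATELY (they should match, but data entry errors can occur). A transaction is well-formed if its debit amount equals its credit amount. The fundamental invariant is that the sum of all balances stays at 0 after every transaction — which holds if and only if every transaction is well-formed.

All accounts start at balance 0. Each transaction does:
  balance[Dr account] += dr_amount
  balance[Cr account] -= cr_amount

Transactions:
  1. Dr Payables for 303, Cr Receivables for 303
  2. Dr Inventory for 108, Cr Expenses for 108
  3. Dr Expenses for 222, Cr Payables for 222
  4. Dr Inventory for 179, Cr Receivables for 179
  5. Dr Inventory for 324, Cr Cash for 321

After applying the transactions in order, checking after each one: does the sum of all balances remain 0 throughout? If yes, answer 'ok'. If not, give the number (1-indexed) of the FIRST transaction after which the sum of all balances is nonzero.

Answer: 5

Derivation:
After txn 1: dr=303 cr=303 sum_balances=0
After txn 2: dr=108 cr=108 sum_balances=0
After txn 3: dr=222 cr=222 sum_balances=0
After txn 4: dr=179 cr=179 sum_balances=0
After txn 5: dr=324 cr=321 sum_balances=3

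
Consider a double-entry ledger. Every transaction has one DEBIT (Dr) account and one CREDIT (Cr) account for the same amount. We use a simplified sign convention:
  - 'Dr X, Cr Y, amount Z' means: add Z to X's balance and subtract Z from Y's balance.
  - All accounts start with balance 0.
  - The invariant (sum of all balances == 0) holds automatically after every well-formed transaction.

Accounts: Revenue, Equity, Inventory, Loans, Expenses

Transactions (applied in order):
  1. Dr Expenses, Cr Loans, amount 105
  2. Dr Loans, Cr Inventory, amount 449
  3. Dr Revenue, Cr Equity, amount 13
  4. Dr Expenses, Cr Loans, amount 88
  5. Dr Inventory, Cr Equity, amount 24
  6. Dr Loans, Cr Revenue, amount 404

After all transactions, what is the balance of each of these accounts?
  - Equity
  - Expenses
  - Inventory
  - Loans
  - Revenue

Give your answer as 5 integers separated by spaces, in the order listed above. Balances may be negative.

After txn 1 (Dr Expenses, Cr Loans, amount 105): Expenses=105 Loans=-105
After txn 2 (Dr Loans, Cr Inventory, amount 449): Expenses=105 Inventory=-449 Loans=344
After txn 3 (Dr Revenue, Cr Equity, amount 13): Equity=-13 Expenses=105 Inventory=-449 Loans=344 Revenue=13
After txn 4 (Dr Expenses, Cr Loans, amount 88): Equity=-13 Expenses=193 Inventory=-449 Loans=256 Revenue=13
After txn 5 (Dr Inventory, Cr Equity, amount 24): Equity=-37 Expenses=193 Inventory=-425 Loans=256 Revenue=13
After txn 6 (Dr Loans, Cr Revenue, amount 404): Equity=-37 Expenses=193 Inventory=-425 Loans=660 Revenue=-391

Answer: -37 193 -425 660 -391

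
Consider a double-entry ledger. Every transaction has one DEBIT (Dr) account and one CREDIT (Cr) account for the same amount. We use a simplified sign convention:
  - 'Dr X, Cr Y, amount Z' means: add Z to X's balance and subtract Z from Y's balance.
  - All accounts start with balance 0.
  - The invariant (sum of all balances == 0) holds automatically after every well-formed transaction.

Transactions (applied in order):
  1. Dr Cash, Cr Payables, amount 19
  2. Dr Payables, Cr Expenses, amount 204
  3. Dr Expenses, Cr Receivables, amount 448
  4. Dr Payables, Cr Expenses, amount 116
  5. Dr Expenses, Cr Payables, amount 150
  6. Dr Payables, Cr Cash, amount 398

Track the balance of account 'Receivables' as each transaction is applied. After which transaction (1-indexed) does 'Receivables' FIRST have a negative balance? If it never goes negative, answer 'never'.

After txn 1: Receivables=0
After txn 2: Receivables=0
After txn 3: Receivables=-448

Answer: 3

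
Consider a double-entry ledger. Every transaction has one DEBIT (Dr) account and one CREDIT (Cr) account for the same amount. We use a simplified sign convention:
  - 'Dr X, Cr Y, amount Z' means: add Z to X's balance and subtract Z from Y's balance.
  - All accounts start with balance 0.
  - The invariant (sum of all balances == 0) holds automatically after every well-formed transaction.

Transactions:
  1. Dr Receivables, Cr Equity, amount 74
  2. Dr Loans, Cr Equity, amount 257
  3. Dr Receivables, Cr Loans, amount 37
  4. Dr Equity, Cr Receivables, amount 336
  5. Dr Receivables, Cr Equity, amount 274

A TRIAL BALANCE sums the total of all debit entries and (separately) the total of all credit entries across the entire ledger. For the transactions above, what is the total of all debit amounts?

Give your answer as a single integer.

Answer: 978

Derivation:
Txn 1: debit+=74
Txn 2: debit+=257
Txn 3: debit+=37
Txn 4: debit+=336
Txn 5: debit+=274
Total debits = 978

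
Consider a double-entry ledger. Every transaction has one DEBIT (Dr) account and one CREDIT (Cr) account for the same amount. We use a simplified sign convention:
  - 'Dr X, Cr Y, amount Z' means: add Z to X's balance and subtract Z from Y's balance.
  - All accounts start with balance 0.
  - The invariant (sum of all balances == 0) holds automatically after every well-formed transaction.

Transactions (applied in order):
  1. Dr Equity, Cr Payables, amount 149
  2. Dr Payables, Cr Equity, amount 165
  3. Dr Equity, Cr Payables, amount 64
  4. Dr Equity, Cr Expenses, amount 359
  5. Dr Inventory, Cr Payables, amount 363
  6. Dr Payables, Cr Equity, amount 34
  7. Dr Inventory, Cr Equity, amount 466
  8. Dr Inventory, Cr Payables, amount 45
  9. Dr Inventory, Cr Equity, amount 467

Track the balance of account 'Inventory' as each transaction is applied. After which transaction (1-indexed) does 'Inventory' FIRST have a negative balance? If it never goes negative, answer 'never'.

Answer: never

Derivation:
After txn 1: Inventory=0
After txn 2: Inventory=0
After txn 3: Inventory=0
After txn 4: Inventory=0
After txn 5: Inventory=363
After txn 6: Inventory=363
After txn 7: Inventory=829
After txn 8: Inventory=874
After txn 9: Inventory=1341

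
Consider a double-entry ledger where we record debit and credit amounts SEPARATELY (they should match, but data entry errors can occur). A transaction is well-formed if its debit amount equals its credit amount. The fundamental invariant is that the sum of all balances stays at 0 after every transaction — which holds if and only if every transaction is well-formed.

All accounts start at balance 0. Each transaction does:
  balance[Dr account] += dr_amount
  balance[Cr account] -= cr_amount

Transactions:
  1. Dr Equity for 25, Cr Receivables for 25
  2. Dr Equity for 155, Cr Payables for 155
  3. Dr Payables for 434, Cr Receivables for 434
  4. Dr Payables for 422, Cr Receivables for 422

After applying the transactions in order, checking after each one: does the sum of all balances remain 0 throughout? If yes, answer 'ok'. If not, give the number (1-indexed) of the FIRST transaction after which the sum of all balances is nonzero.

After txn 1: dr=25 cr=25 sum_balances=0
After txn 2: dr=155 cr=155 sum_balances=0
After txn 3: dr=434 cr=434 sum_balances=0
After txn 4: dr=422 cr=422 sum_balances=0

Answer: ok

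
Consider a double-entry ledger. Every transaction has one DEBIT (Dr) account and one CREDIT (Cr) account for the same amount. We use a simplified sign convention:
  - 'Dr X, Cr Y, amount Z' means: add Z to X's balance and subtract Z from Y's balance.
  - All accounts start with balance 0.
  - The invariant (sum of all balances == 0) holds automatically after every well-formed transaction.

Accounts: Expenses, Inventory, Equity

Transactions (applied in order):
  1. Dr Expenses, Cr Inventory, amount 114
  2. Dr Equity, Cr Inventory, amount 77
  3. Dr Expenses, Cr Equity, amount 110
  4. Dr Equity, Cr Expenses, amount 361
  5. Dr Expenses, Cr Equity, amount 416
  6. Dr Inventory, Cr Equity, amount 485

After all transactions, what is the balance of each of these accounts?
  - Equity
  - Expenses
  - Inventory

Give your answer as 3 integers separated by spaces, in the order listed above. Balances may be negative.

Answer: -573 279 294

Derivation:
After txn 1 (Dr Expenses, Cr Inventory, amount 114): Expenses=114 Inventory=-114
After txn 2 (Dr Equity, Cr Inventory, amount 77): Equity=77 Expenses=114 Inventory=-191
After txn 3 (Dr Expenses, Cr Equity, amount 110): Equity=-33 Expenses=224 Inventory=-191
After txn 4 (Dr Equity, Cr Expenses, amount 361): Equity=328 Expenses=-137 Inventory=-191
After txn 5 (Dr Expenses, Cr Equity, amount 416): Equity=-88 Expenses=279 Inventory=-191
After txn 6 (Dr Inventory, Cr Equity, amount 485): Equity=-573 Expenses=279 Inventory=294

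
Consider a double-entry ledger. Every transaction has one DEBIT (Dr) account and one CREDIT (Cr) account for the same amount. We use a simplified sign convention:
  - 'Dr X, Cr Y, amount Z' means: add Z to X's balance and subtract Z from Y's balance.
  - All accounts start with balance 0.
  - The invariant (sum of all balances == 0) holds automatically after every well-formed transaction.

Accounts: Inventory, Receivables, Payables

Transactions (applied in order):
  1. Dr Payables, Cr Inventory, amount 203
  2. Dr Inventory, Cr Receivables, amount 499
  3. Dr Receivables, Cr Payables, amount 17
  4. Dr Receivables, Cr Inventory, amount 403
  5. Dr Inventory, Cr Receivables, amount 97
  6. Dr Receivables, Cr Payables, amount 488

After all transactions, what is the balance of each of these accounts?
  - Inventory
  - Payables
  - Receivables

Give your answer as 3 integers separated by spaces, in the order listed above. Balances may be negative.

After txn 1 (Dr Payables, Cr Inventory, amount 203): Inventory=-203 Payables=203
After txn 2 (Dr Inventory, Cr Receivables, amount 499): Inventory=296 Payables=203 Receivables=-499
After txn 3 (Dr Receivables, Cr Payables, amount 17): Inventory=296 Payables=186 Receivables=-482
After txn 4 (Dr Receivables, Cr Inventory, amount 403): Inventory=-107 Payables=186 Receivables=-79
After txn 5 (Dr Inventory, Cr Receivables, amount 97): Inventory=-10 Payables=186 Receivables=-176
After txn 6 (Dr Receivables, Cr Payables, amount 488): Inventory=-10 Payables=-302 Receivables=312

Answer: -10 -302 312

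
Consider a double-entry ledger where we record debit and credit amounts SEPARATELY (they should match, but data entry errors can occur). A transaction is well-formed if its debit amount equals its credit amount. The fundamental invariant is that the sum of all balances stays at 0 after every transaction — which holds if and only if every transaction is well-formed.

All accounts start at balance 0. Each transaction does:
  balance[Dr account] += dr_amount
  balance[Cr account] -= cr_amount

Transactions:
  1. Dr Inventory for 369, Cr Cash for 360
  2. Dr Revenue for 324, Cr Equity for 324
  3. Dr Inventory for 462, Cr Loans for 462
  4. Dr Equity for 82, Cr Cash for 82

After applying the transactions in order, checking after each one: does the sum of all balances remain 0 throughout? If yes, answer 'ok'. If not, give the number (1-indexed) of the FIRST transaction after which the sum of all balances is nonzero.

Answer: 1

Derivation:
After txn 1: dr=369 cr=360 sum_balances=9
After txn 2: dr=324 cr=324 sum_balances=9
After txn 3: dr=462 cr=462 sum_balances=9
After txn 4: dr=82 cr=82 sum_balances=9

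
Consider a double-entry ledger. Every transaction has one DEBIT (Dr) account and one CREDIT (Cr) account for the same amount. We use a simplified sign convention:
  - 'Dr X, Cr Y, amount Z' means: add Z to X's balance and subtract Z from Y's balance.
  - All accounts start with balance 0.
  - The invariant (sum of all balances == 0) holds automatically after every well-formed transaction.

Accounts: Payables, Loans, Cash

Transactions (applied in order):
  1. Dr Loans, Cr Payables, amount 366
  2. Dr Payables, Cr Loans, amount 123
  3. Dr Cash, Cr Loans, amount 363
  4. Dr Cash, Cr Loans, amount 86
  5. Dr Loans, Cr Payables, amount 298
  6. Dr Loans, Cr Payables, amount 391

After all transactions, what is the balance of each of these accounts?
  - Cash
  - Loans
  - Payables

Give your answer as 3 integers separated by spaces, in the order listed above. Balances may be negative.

After txn 1 (Dr Loans, Cr Payables, amount 366): Loans=366 Payables=-366
After txn 2 (Dr Payables, Cr Loans, amount 123): Loans=243 Payables=-243
After txn 3 (Dr Cash, Cr Loans, amount 363): Cash=363 Loans=-120 Payables=-243
After txn 4 (Dr Cash, Cr Loans, amount 86): Cash=449 Loans=-206 Payables=-243
After txn 5 (Dr Loans, Cr Payables, amount 298): Cash=449 Loans=92 Payables=-541
After txn 6 (Dr Loans, Cr Payables, amount 391): Cash=449 Loans=483 Payables=-932

Answer: 449 483 -932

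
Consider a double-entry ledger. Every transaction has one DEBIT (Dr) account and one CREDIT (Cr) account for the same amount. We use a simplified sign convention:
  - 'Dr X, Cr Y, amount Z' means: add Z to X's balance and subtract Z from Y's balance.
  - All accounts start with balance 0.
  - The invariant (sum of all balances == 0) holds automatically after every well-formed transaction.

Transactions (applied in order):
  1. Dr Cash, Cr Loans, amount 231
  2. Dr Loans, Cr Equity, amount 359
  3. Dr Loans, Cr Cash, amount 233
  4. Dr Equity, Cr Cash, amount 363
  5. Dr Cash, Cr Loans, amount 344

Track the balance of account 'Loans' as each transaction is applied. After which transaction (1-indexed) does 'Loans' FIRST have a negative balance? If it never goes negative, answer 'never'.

Answer: 1

Derivation:
After txn 1: Loans=-231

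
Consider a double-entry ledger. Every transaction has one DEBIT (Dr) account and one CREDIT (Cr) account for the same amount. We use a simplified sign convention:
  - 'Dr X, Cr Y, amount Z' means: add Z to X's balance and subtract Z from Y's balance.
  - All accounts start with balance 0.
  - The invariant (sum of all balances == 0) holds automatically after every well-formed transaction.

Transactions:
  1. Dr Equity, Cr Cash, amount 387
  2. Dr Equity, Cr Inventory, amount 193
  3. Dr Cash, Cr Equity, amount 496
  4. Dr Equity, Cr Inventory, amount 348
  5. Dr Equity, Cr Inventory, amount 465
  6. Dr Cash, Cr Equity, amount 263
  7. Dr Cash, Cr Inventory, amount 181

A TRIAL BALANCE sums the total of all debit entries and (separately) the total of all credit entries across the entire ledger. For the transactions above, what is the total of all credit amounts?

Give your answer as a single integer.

Txn 1: credit+=387
Txn 2: credit+=193
Txn 3: credit+=496
Txn 4: credit+=348
Txn 5: credit+=465
Txn 6: credit+=263
Txn 7: credit+=181
Total credits = 2333

Answer: 2333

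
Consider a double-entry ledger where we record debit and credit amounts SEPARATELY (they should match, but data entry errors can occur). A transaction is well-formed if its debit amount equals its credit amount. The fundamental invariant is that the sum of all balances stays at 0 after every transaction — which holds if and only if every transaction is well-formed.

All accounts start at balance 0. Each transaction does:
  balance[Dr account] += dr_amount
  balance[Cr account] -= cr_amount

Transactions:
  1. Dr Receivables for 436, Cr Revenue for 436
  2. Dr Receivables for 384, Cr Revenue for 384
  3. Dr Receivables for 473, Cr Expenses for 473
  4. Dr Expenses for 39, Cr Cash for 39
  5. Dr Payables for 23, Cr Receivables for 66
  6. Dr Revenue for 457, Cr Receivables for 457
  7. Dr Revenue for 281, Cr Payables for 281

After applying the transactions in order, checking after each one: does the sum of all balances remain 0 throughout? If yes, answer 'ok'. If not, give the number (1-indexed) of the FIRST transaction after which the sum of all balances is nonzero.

After txn 1: dr=436 cr=436 sum_balances=0
After txn 2: dr=384 cr=384 sum_balances=0
After txn 3: dr=473 cr=473 sum_balances=0
After txn 4: dr=39 cr=39 sum_balances=0
After txn 5: dr=23 cr=66 sum_balances=-43
After txn 6: dr=457 cr=457 sum_balances=-43
After txn 7: dr=281 cr=281 sum_balances=-43

Answer: 5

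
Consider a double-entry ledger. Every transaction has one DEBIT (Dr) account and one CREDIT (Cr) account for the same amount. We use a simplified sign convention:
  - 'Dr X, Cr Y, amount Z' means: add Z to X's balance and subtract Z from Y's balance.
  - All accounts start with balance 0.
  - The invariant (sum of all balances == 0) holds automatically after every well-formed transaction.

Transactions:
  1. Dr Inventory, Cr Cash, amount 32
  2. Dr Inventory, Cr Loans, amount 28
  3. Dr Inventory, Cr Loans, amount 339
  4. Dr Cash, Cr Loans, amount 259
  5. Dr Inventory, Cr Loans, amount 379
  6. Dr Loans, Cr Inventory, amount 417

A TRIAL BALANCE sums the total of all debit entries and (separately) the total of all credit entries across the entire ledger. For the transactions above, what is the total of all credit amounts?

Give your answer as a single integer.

Answer: 1454

Derivation:
Txn 1: credit+=32
Txn 2: credit+=28
Txn 3: credit+=339
Txn 4: credit+=259
Txn 5: credit+=379
Txn 6: credit+=417
Total credits = 1454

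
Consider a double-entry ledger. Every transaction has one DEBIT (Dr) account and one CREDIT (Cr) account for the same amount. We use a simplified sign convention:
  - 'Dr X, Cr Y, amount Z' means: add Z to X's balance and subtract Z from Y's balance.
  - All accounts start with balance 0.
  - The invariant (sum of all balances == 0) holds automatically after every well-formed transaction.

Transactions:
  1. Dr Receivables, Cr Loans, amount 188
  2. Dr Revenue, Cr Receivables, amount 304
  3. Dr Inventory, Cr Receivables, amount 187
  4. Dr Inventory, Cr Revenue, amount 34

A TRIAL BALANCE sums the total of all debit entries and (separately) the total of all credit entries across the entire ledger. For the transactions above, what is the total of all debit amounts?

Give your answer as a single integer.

Answer: 713

Derivation:
Txn 1: debit+=188
Txn 2: debit+=304
Txn 3: debit+=187
Txn 4: debit+=34
Total debits = 713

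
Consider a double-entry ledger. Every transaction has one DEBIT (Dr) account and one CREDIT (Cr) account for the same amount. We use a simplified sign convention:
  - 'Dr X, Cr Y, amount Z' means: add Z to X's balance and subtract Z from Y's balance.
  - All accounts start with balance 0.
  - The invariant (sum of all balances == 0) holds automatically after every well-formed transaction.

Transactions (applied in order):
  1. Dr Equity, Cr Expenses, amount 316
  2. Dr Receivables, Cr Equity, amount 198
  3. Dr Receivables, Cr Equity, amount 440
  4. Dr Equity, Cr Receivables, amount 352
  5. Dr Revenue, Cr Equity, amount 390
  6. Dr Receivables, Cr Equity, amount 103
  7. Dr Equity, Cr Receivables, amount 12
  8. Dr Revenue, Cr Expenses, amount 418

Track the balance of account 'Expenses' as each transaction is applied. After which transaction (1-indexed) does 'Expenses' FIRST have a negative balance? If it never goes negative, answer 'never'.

After txn 1: Expenses=-316

Answer: 1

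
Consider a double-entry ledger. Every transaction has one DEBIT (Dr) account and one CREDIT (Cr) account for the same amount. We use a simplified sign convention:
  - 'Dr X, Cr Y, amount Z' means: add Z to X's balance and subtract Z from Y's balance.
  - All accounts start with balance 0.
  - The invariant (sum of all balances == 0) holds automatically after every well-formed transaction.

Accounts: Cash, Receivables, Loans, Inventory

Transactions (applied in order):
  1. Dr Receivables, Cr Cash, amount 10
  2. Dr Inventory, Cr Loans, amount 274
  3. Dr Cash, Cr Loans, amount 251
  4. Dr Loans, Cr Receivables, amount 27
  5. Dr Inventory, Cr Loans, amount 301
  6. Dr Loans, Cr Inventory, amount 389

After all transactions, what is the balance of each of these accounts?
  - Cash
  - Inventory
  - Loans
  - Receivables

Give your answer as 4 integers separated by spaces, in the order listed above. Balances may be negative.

After txn 1 (Dr Receivables, Cr Cash, amount 10): Cash=-10 Receivables=10
After txn 2 (Dr Inventory, Cr Loans, amount 274): Cash=-10 Inventory=274 Loans=-274 Receivables=10
After txn 3 (Dr Cash, Cr Loans, amount 251): Cash=241 Inventory=274 Loans=-525 Receivables=10
After txn 4 (Dr Loans, Cr Receivables, amount 27): Cash=241 Inventory=274 Loans=-498 Receivables=-17
After txn 5 (Dr Inventory, Cr Loans, amount 301): Cash=241 Inventory=575 Loans=-799 Receivables=-17
After txn 6 (Dr Loans, Cr Inventory, amount 389): Cash=241 Inventory=186 Loans=-410 Receivables=-17

Answer: 241 186 -410 -17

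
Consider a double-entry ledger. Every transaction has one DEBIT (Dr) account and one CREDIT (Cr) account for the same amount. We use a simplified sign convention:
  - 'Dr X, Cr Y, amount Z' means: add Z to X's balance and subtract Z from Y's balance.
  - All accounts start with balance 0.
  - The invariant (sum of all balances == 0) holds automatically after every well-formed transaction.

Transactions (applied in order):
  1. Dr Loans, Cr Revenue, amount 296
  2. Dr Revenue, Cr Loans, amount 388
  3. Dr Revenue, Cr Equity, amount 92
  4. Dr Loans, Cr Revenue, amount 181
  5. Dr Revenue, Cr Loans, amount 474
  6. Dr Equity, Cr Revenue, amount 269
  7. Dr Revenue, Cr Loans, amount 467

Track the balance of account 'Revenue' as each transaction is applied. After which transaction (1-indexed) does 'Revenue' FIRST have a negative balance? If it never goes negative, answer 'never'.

After txn 1: Revenue=-296

Answer: 1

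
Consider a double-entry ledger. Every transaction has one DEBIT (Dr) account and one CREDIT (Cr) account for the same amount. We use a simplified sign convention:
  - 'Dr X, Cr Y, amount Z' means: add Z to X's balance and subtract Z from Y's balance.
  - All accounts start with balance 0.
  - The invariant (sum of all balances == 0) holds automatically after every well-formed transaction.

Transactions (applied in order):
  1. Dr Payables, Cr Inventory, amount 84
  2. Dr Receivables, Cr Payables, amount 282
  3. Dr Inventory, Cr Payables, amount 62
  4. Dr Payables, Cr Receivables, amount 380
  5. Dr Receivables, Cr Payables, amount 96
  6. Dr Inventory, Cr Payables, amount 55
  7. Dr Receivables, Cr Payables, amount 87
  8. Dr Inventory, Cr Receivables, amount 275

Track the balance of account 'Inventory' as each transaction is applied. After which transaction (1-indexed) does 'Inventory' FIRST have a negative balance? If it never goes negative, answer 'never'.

After txn 1: Inventory=-84

Answer: 1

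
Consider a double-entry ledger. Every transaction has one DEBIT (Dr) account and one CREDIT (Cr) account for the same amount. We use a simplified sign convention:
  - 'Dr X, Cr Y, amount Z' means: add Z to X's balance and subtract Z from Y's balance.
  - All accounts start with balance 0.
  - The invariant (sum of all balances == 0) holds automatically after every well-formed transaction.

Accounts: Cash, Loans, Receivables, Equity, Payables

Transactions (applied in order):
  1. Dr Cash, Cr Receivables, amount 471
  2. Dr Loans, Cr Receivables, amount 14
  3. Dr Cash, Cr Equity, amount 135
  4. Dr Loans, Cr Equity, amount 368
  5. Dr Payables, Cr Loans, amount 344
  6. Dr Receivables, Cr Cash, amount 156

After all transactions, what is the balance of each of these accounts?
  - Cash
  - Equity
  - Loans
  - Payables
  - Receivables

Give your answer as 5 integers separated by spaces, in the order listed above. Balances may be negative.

After txn 1 (Dr Cash, Cr Receivables, amount 471): Cash=471 Receivables=-471
After txn 2 (Dr Loans, Cr Receivables, amount 14): Cash=471 Loans=14 Receivables=-485
After txn 3 (Dr Cash, Cr Equity, amount 135): Cash=606 Equity=-135 Loans=14 Receivables=-485
After txn 4 (Dr Loans, Cr Equity, amount 368): Cash=606 Equity=-503 Loans=382 Receivables=-485
After txn 5 (Dr Payables, Cr Loans, amount 344): Cash=606 Equity=-503 Loans=38 Payables=344 Receivables=-485
After txn 6 (Dr Receivables, Cr Cash, amount 156): Cash=450 Equity=-503 Loans=38 Payables=344 Receivables=-329

Answer: 450 -503 38 344 -329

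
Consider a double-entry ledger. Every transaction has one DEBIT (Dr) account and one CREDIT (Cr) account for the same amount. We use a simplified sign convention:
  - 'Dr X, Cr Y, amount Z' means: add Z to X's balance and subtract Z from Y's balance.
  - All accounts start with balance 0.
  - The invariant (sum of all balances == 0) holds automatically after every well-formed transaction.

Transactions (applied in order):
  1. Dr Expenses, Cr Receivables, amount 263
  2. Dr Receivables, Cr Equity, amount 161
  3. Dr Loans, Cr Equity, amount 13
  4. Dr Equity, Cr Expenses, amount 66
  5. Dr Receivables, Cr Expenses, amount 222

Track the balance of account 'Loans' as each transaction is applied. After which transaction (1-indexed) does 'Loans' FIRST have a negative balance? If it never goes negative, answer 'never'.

After txn 1: Loans=0
After txn 2: Loans=0
After txn 3: Loans=13
After txn 4: Loans=13
After txn 5: Loans=13

Answer: never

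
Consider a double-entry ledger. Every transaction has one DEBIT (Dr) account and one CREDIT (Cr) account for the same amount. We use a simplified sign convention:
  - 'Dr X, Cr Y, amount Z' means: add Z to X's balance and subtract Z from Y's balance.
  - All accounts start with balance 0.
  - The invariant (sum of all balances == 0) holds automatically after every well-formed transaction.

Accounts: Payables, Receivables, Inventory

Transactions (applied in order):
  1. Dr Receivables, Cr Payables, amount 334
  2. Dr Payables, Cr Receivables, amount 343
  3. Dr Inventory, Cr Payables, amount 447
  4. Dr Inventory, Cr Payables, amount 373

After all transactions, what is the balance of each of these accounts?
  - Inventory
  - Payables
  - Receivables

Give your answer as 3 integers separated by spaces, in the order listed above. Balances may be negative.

After txn 1 (Dr Receivables, Cr Payables, amount 334): Payables=-334 Receivables=334
After txn 2 (Dr Payables, Cr Receivables, amount 343): Payables=9 Receivables=-9
After txn 3 (Dr Inventory, Cr Payables, amount 447): Inventory=447 Payables=-438 Receivables=-9
After txn 4 (Dr Inventory, Cr Payables, amount 373): Inventory=820 Payables=-811 Receivables=-9

Answer: 820 -811 -9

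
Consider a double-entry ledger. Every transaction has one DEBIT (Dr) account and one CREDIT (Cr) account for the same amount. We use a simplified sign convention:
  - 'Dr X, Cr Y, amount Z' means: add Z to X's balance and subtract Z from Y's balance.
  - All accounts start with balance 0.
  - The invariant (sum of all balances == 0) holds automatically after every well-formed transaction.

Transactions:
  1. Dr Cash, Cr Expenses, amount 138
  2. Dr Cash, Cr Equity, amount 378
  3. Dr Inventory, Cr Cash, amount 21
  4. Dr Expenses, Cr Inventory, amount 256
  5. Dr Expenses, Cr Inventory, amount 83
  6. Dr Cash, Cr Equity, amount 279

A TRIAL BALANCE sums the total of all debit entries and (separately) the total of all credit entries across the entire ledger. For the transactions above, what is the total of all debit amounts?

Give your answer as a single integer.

Answer: 1155

Derivation:
Txn 1: debit+=138
Txn 2: debit+=378
Txn 3: debit+=21
Txn 4: debit+=256
Txn 5: debit+=83
Txn 6: debit+=279
Total debits = 1155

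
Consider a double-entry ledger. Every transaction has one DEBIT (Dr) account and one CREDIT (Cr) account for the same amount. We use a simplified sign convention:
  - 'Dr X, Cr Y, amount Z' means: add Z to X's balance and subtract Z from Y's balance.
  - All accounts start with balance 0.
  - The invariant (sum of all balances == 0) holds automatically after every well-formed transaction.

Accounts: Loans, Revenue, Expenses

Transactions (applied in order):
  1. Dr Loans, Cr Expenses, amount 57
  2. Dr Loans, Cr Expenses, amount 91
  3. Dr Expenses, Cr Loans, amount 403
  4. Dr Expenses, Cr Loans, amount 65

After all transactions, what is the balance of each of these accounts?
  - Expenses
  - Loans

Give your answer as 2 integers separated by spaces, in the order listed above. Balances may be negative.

After txn 1 (Dr Loans, Cr Expenses, amount 57): Expenses=-57 Loans=57
After txn 2 (Dr Loans, Cr Expenses, amount 91): Expenses=-148 Loans=148
After txn 3 (Dr Expenses, Cr Loans, amount 403): Expenses=255 Loans=-255
After txn 4 (Dr Expenses, Cr Loans, amount 65): Expenses=320 Loans=-320

Answer: 320 -320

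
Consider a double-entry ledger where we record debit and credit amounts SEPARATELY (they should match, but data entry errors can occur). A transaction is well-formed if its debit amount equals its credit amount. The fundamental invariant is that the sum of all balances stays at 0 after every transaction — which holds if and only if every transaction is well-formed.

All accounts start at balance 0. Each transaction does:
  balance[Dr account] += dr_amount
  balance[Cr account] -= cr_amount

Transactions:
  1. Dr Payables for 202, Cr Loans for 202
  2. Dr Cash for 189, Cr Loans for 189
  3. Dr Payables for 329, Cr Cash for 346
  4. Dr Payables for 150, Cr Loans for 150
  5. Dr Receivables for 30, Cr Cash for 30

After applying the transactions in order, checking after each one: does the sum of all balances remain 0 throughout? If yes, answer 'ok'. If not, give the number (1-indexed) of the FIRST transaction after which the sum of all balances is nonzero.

After txn 1: dr=202 cr=202 sum_balances=0
After txn 2: dr=189 cr=189 sum_balances=0
After txn 3: dr=329 cr=346 sum_balances=-17
After txn 4: dr=150 cr=150 sum_balances=-17
After txn 5: dr=30 cr=30 sum_balances=-17

Answer: 3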